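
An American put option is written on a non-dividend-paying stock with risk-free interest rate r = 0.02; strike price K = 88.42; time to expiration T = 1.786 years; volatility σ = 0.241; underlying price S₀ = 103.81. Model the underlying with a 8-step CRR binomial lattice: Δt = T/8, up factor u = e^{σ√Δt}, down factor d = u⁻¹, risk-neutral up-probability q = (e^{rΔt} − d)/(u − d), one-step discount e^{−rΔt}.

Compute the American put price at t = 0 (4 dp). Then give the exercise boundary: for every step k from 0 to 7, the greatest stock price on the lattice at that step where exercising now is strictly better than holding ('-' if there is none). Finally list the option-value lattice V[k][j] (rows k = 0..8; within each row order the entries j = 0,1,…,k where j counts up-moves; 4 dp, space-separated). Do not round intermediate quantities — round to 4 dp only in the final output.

price = 5.3699
boundary = - - - - - 58.7451 65.8302 73.7698
tree:
5.3699
8.0557 2.6365
11.7712 4.2800 0.9578
16.6707 6.8028 1.7056 0.1919
22.7429 10.5321 3.0013 0.3788 0.0000
29.6749 15.7688 5.2031 0.7478 0.0000 0.0000
35.9974 22.5898 8.8463 1.4763 0.0000 0.0000 0.0000
41.6395 29.6749 14.6502 2.9143 0.0000 0.0000 0.0000 0.0000
46.6744 35.9974 22.5898 5.7530 0.0000 0.0000 0.0000 0.0000 0.0000

Δt=0.22325  u=1.12061  d=0.89237  q=0.49117  discount=0.99554
step 8 (expiry): payoffs max(K−S,0) = 46.6744 35.9974 22.5898 5.7530 0.0000 0.0000 0.0000 0.0000 0.0000
step 7: (k=7,j=0): S=46.7805, (K−S)⁺=41.6395, hold=41.2456 ⇒ V=41.6395 exercise | (k=7,j=1): S=58.7451, (K−S)⁺=29.6749, hold=29.2810 ⇒ V=29.6749 exercise | (k=7,j=2): S=73.7698, (K−S)⁺=14.6502, hold=14.2563 ⇒ V=14.6502 exercise | (k=7,j=3): S=92.6373, (K−S)⁺=0.0000, hold=2.9143 ⇒ V=2.9143 continue | (k=7,j=4): S=116.3303, (K−S)⁺=0.0000, hold=0.0000 ⇒ V=0.0000 continue | (k=7,j=5): S=146.0830, (K−S)⁺=0.0000, hold=0.0000 ⇒ V=0.0000 continue | (k=7,j=6): S=183.4454, (K−S)⁺=0.0000, hold=0.0000 ⇒ V=0.0000 continue | (k=7,j=7): S=230.3635, (K−S)⁺=0.0000, hold=0.0000 ⇒ V=0.0000 continue  boundary S*=73.7698
step 6: (k=6,j=0): S=52.4226, (K−S)⁺=35.9974, hold=35.6035 ⇒ V=35.9974 exercise | (k=6,j=1): S=65.8302, (K−S)⁺=22.5898, hold=22.1959 ⇒ V=22.5898 exercise | (k=6,j=2): S=82.6670, (K−S)⁺=5.7530, hold=8.8463 ⇒ V=8.8463 continue | (k=6,j=3): S=103.8100, (K−S)⁺=0.0000, hold=1.4763 ⇒ V=1.4763 continue | (k=6,j=4): S=130.3606, (K−S)⁺=0.0000, hold=0.0000 ⇒ V=0.0000 continue | (k=6,j=5): S=163.7017, (K−S)⁺=0.0000, hold=0.0000 ⇒ V=0.0000 continue | (k=6,j=6): S=205.5702, (K−S)⁺=0.0000, hold=0.0000 ⇒ V=0.0000 continue  boundary S*=65.8302
step 5: (k=5,j=0): S=58.7451, (K−S)⁺=29.6749, hold=29.2810 ⇒ V=29.6749 exercise | (k=5,j=1): S=73.7698, (K−S)⁺=14.6502, hold=15.7688 ⇒ V=15.7688 continue | (k=5,j=2): S=92.6373, (K−S)⁺=0.0000, hold=5.2031 ⇒ V=5.2031 continue | (k=5,j=3): S=116.3303, (K−S)⁺=0.0000, hold=0.7478 ⇒ V=0.7478 continue | (k=5,j=4): S=146.0830, (K−S)⁺=0.0000, hold=0.0000 ⇒ V=0.0000 continue | (k=5,j=5): S=183.4454, (K−S)⁺=0.0000, hold=0.0000 ⇒ V=0.0000 continue  boundary S*=58.7451
step 4: (k=4,j=0): S=65.8302, (K−S)⁺=22.5898, hold=22.7429 ⇒ V=22.7429 continue | (k=4,j=1): S=82.6670, (K−S)⁺=5.7530, hold=10.5321 ⇒ V=10.5321 continue | (k=4,j=2): S=103.8100, (K−S)⁺=0.0000, hold=3.0013 ⇒ V=3.0013 continue | (k=4,j=3): S=130.3606, (K−S)⁺=0.0000, hold=0.3788 ⇒ V=0.3788 continue | (k=4,j=4): S=163.7017, (K−S)⁺=0.0000, hold=0.0000 ⇒ V=0.0000 continue  boundary S*=-
step 3: (k=3,j=0): S=73.7698, (K−S)⁺=14.6502, hold=16.6707 ⇒ V=16.6707 continue | (k=3,j=1): S=92.6373, (K−S)⁺=0.0000, hold=6.8028 ⇒ V=6.8028 continue | (k=3,j=2): S=116.3303, (K−S)⁺=0.0000, hold=1.7056 ⇒ V=1.7056 continue | (k=3,j=3): S=146.0830, (K−S)⁺=0.0000, hold=0.1919 ⇒ V=0.1919 continue  boundary S*=-
step 2: (k=2,j=0): S=82.6670, (K−S)⁺=5.7530, hold=11.7712 ⇒ V=11.7712 continue | (k=2,j=1): S=103.8100, (K−S)⁺=0.0000, hold=4.2800 ⇒ V=4.2800 continue | (k=2,j=2): S=130.3606, (K−S)⁺=0.0000, hold=0.9578 ⇒ V=0.9578 continue  boundary S*=-
step 1: (k=1,j=0): S=92.6373, (K−S)⁺=0.0000, hold=8.0557 ⇒ V=8.0557 continue | (k=1,j=1): S=116.3303, (K−S)⁺=0.0000, hold=2.6365 ⇒ V=2.6365 continue  boundary S*=-
step 0: (k=0,j=0): S=103.8100, (K−S)⁺=0.0000, hold=5.3699 ⇒ V=5.3699 continue  boundary S*=-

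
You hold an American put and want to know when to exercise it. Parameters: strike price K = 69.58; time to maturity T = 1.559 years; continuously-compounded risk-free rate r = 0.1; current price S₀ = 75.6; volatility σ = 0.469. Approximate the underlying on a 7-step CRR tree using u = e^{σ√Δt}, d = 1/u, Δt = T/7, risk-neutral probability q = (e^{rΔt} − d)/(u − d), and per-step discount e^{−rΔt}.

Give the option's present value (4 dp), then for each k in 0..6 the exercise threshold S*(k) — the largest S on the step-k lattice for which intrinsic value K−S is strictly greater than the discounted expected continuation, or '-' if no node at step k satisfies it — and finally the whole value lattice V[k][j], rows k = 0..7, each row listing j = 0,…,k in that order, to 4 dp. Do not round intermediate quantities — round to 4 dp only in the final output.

params: Δt=0.22271 u=1.24774 d=0.80145 q=0.49535 e^(-rΔt)=0.97797
t_7 payoffs: 53.5234 44.5822 30.6620 8.9904 0.0000 0.0000 0.0000 0.0000
t_6: node(6,0) S=20.0345 payoff=49.5455 vs cont=48.0130 → 49.5455 [stop]  node(6,1) S=31.1908 payoff=38.3892 vs cont=36.8567 → 38.3892 [stop]  node(6,2) S=48.5595 payoff=21.0205 vs cont=19.4880 → 21.0205 [stop]  node(6,3) S=75.6000 payoff=0.0000 vs cont=4.4370 → 4.4370 [wait]  node(6,4) S=117.6981 payoff=0.0000 vs cont=0.0000 → 0.0000 [wait]  node(6,5) S=183.2387 payoff=0.0000 vs cont=0.0000 → 0.0000 [wait]  node(6,6) S=285.2758 payoff=0.0000 vs cont=0.0000 → 0.0000 [wait]  ⇒ S*(6)=48.5595
t_5: node(5,0) S=24.9978 payoff=44.5822 vs cont=43.0496 → 44.5822 [stop]  node(5,1) S=38.9180 payoff=30.6620 vs cont=29.1295 → 30.6620 [stop]  node(5,2) S=60.5896 payoff=8.9904 vs cont=12.5238 → 12.5238 [wait]  node(5,3) S=94.3291 payoff=0.0000 vs cont=2.1898 → 2.1898 [wait]  node(5,4) S=146.8566 payoff=0.0000 vs cont=0.0000 → 0.0000 [wait]  node(5,5) S=228.6341 payoff=0.0000 vs cont=0.0000 → 0.0000 [wait]  ⇒ S*(5)=38.9180
t_4: node(4,0) S=31.1908 payoff=38.3892 vs cont=36.8567 → 38.3892 [stop]  node(4,1) S=48.5595 payoff=21.0205 vs cont=21.1997 → 21.1997 [wait]  node(4,2) S=75.6000 payoff=0.0000 vs cont=7.2417 → 7.2417 [wait]  node(4,3) S=117.6981 payoff=0.0000 vs cont=1.0807 → 1.0807 [wait]  node(4,4) S=183.2387 payoff=0.0000 vs cont=0.0000 → 0.0000 [wait]  ⇒ S*(4)=31.1908
t_3: node(3,0) S=38.9180 payoff=30.6620 vs cont=29.2163 → 30.6620 [stop]  node(3,1) S=60.5896 payoff=8.9904 vs cont=13.9709 → 13.9709 [wait]  node(3,2) S=94.3291 payoff=0.0000 vs cont=4.0976 → 4.0976 [wait]  node(3,3) S=146.8566 payoff=0.0000 vs cont=0.5334 → 0.5334 [wait]  ⇒ S*(3)=38.9180
t_2: node(2,0) S=48.5595 payoff=21.0205 vs cont=21.9008 → 21.9008 [wait]  node(2,1) S=75.6000 payoff=0.0000 vs cont=8.8801 → 8.8801 [wait]  node(2,2) S=117.6981 payoff=0.0000 vs cont=2.2807 → 2.2807 [wait]  ⇒ S*(2)=-
t_1: node(1,0) S=60.5896 payoff=8.9904 vs cont=15.1106 → 15.1106 [wait]  node(1,1) S=94.3291 payoff=0.0000 vs cont=5.4875 → 5.4875 [wait]  ⇒ S*(1)=-
t_0: node(0,0) S=75.6000 payoff=0.0000 vs cont=10.1159 → 10.1159 [wait]  ⇒ S*(0)=-

price = 10.1159
boundary = - - - 38.9180 31.1908 38.9180 48.5595
tree:
10.1159
15.1106 5.4875
21.9008 8.8801 2.2807
30.6620 13.9709 4.0976 0.5334
38.3892 21.1997 7.2417 1.0807 0.0000
44.5822 30.6620 12.5238 2.1898 0.0000 0.0000
49.5455 38.3892 21.0205 4.4370 0.0000 0.0000 0.0000
53.5234 44.5822 30.6620 8.9904 0.0000 0.0000 0.0000 0.0000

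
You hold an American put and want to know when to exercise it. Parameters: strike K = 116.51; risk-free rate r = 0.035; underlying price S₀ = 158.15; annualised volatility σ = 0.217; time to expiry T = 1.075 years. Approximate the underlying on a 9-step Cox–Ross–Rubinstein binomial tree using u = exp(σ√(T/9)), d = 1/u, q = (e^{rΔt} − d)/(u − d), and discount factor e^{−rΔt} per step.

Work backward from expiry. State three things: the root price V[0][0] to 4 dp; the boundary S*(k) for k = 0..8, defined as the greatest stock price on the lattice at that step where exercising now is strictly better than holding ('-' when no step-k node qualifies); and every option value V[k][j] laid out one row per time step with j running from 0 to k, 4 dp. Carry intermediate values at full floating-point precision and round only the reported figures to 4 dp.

Δt=0.11944, u=1.07788, d=0.92775, q=0.50916, disc=e^(-rΔt)=0.99583
k=9 terminal: V=max(K-S,0) → 35.9846 22.9534 7.8135 0.0000 0.0000 0.0000 0.0000 0.0000 0.0000 0.0000
k=8: j=0 S=86.7968 intr=29.7132 cont=29.2272 V=29.7132[EX]; j=1 S=100.8428 intr=15.6672 cont=15.1811 V=15.6672[EX]; j=2 S=117.1619 intr=0.0000 cont=3.8191 V=3.8191[hold]; j=3 S=136.1218 intr=0.0000 cont=0.0000 V=0.0000[hold]; j=4 S=158.1500 intr=0.0000 cont=0.0000 V=0.0000[hold]; j=5 S=183.7429 intr=0.0000 cont=0.0000 V=0.0000[hold]; j=6 S=213.4774 intr=0.0000 cont=0.0000 V=0.0000[hold]; j=7 S=248.0238 intr=0.0000 cont=0.0000 V=0.0000[hold]; j=8 S=288.1607 intr=0.0000 cont=0.0000 V=0.0000[hold]  S*(8)=100.8428
k=7: j=0 S=93.5566 intr=22.9534 cont=22.4674 V=22.9534[EX]; j=1 S=108.6965 intr=7.8135 cont=9.5944 V=9.5944[hold]; j=2 S=126.2866 intr=0.0000 cont=1.8668 V=1.8668[hold]; j=3 S=146.7231 intr=0.0000 cont=0.0000 V=0.0000[hold]; j=4 S=170.4668 intr=0.0000 cont=0.0000 V=0.0000[hold]; j=5 S=198.0529 intr=0.0000 cont=0.0000 V=0.0000[hold]; j=6 S=230.1032 intr=0.0000 cont=0.0000 V=0.0000[hold]; j=7 S=267.3401 intr=0.0000 cont=0.0000 V=0.0000[hold]  S*(7)=93.5566
k=6: j=0 S=100.8428 intr=15.6672 cont=16.0841 V=16.0841[hold]; j=1 S=117.1619 intr=0.0000 cont=5.6361 V=5.6361[hold]; j=2 S=136.1218 intr=0.0000 cont=0.9124 V=0.9124[hold]; j=3 S=158.1500 intr=0.0000 cont=0.0000 V=0.0000[hold]; j=4 S=183.7429 intr=0.0000 cont=0.0000 V=0.0000[hold]; j=5 S=213.4774 intr=0.0000 cont=0.0000 V=0.0000[hold]; j=6 S=248.0238 intr=0.0000 cont=0.0000 V=0.0000[hold]  S*(6)=-
k=5: j=0 S=108.6965 intr=7.8135 cont=10.7195 V=10.7195[hold]; j=1 S=126.2866 intr=0.0000 cont=3.2175 V=3.2175[hold]; j=2 S=146.7231 intr=0.0000 cont=0.4460 V=0.4460[hold]; j=3 S=170.4668 intr=0.0000 cont=0.0000 V=0.0000[hold]; j=4 S=198.0529 intr=0.0000 cont=0.0000 V=0.0000[hold]; j=5 S=230.1032 intr=0.0000 cont=0.0000 V=0.0000[hold]  S*(5)=-
k=4: j=0 S=117.1619 intr=0.0000 cont=6.8710 V=6.8710[hold]; j=1 S=136.1218 intr=0.0000 cont=1.7988 V=1.7988[hold]; j=2 S=158.1500 intr=0.0000 cont=0.2180 V=0.2180[hold]; j=3 S=183.7429 intr=0.0000 cont=0.0000 V=0.0000[hold]; j=4 S=213.4774 intr=0.0000 cont=0.0000 V=0.0000[hold]  S*(4)=-
k=3: j=0 S=126.2866 intr=0.0000 cont=4.2705 V=4.2705[hold]; j=1 S=146.7231 intr=0.0000 cont=0.9898 V=0.9898[hold]; j=2 S=170.4668 intr=0.0000 cont=0.1066 V=0.1066[hold]; j=3 S=198.0529 intr=0.0000 cont=0.0000 V=0.0000[hold]  S*(3)=-
k=2: j=0 S=136.1218 intr=0.0000 cont=2.5893 V=2.5893[hold]; j=1 S=158.1500 intr=0.0000 cont=0.5378 V=0.5378[hold]; j=2 S=183.7429 intr=0.0000 cont=0.0521 V=0.0521[hold]  S*(2)=-
k=1: j=0 S=146.7231 intr=0.0000 cont=1.5383 V=1.5383[hold]; j=1 S=170.4668 intr=0.0000 cont=0.2893 V=0.2893[hold]  S*(1)=-
k=0: j=0 S=158.1500 intr=0.0000 cont=0.8986 V=0.8986[hold]  S*(0)=-

price = 0.8986
boundary = - - - - - - - 93.5566 100.8428
tree:
0.8986
1.5383 0.2893
2.5893 0.5378 0.0521
4.2705 0.9898 0.1066 0.0000
6.8710 1.7988 0.2180 0.0000 0.0000
10.7195 3.2175 0.4460 0.0000 0.0000 0.0000
16.0841 5.6361 0.9124 0.0000 0.0000 0.0000 0.0000
22.9534 9.5944 1.8668 0.0000 0.0000 0.0000 0.0000 0.0000
29.7132 15.6672 3.8191 0.0000 0.0000 0.0000 0.0000 0.0000 0.0000
35.9846 22.9534 7.8135 0.0000 0.0000 0.0000 0.0000 0.0000 0.0000 0.0000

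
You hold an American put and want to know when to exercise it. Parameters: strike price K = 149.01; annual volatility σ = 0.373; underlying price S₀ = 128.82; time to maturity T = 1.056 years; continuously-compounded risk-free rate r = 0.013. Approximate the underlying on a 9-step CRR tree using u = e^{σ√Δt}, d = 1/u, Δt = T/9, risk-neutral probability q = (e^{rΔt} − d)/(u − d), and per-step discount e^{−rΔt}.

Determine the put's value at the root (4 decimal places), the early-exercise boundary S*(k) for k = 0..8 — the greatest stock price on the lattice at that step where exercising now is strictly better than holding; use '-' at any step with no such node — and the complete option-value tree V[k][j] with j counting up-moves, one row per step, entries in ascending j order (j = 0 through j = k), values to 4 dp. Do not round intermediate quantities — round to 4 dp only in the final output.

Δt=0.11733  u=1.13629  d=0.88006  q=0.47406  discount=0.99848
step 9 (expiry): payoffs max(K−S,0) = 108.2170 96.3400 81.0051 61.2054 35.6409 2.6333 0.0000 0.0000 0.0000 0.0000
step 8: (k=8,j=0): S=46.3526, (K−S)⁺=102.6574, hold=102.4302 ⇒ V=102.6574 exercise | (k=8,j=1): S=59.8483, (K−S)⁺=89.1617, hold=88.9346 ⇒ V=89.1617 exercise | (k=8,j=2): S=77.2732, (K−S)⁺=71.7368, hold=71.5097 ⇒ V=71.7368 exercise | (k=8,j=3): S=99.7714, (K−S)⁺=49.2386, hold=49.0115 ⇒ V=49.2386 exercise | (k=8,j=4): S=128.8200, (K−S)⁺=20.1900, hold=19.9629 ⇒ V=20.1900 exercise | (k=8,j=5): S=166.3261, (K−S)⁺=0.0000, hold=1.3829 ⇒ V=1.3829 continue | (k=8,j=6): S=214.7523, (K−S)⁺=0.0000, hold=0.0000 ⇒ V=0.0000 continue | (k=8,j=7): S=277.2777, (K−S)⁺=0.0000, hold=0.0000 ⇒ V=0.0000 continue | (k=8,j=8): S=358.0075, (K−S)⁺=0.0000, hold=0.0000 ⇒ V=0.0000 continue  boundary S*=128.8200
step 7: (k=7,j=0): S=52.6700, (K−S)⁺=96.3400, hold=96.1129 ⇒ V=96.3400 exercise | (k=7,j=1): S=68.0049, (K−S)⁺=81.0051, hold=80.7780 ⇒ V=81.0051 exercise | (k=7,j=2): S=87.8046, (K−S)⁺=61.2054, hold=60.9782 ⇒ V=61.2054 exercise | (k=7,j=3): S=113.3691, (K−S)⁺=35.6409, hold=35.4138 ⇒ V=35.6409 exercise | (k=7,j=4): S=146.3767, (K−S)⁺=2.6333, hold=11.2571 ⇒ V=11.2571 continue | (k=7,j=5): S=188.9945, (K−S)⁺=0.0000, hold=0.7262 ⇒ V=0.7262 continue | (k=7,j=6): S=244.0205, (K−S)⁺=0.0000, hold=0.0000 ⇒ V=0.0000 continue | (k=7,j=7): S=315.0675, (K−S)⁺=0.0000, hold=0.0000 ⇒ V=0.0000 continue  boundary S*=113.3691
step 6: (k=6,j=0): S=59.8483, (K−S)⁺=89.1617, hold=88.9346 ⇒ V=89.1617 exercise | (k=6,j=1): S=77.2732, (K−S)⁺=71.7368, hold=71.5097 ⇒ V=71.7368 exercise | (k=6,j=2): S=99.7714, (K−S)⁺=49.2386, hold=49.0115 ⇒ V=49.2386 exercise | (k=6,j=3): S=128.8200, (K−S)⁺=20.1900, hold=24.0448 ⇒ V=24.0448 continue | (k=6,j=4): S=166.3261, (K−S)⁺=0.0000, hold=6.2553 ⇒ V=6.2553 continue | (k=6,j=5): S=214.7523, (K−S)⁺=0.0000, hold=0.3814 ⇒ V=0.3814 continue | (k=6,j=6): S=277.2777, (K−S)⁺=0.0000, hold=0.0000 ⇒ V=0.0000 continue  boundary S*=99.7714
step 5: (k=5,j=0): S=68.0049, (K−S)⁺=81.0051, hold=80.7780 ⇒ V=81.0051 exercise | (k=5,j=1): S=87.8046, (K−S)⁺=61.2054, hold=60.9782 ⇒ V=61.2054 exercise | (k=5,j=2): S=113.3691, (K−S)⁺=35.6409, hold=37.2384 ⇒ V=37.2384 continue | (k=5,j=3): S=146.3767, (K−S)⁺=2.6333, hold=15.5877 ⇒ V=15.5877 continue | (k=5,j=4): S=188.9945, (K−S)⁺=0.0000, hold=3.4654 ⇒ V=3.4654 continue | (k=5,j=5): S=244.0205, (K−S)⁺=0.0000, hold=0.2003 ⇒ V=0.2003 continue  boundary S*=87.8046
step 4: (k=4,j=0): S=77.2732, (K−S)⁺=71.7368, hold=71.5097 ⇒ V=71.7368 exercise | (k=4,j=1): S=99.7714, (K−S)⁺=49.2386, hold=49.7676 ⇒ V=49.7676 continue | (k=4,j=2): S=128.8200, (K−S)⁺=20.1900, hold=26.9336 ⇒ V=26.9336 continue | (k=4,j=3): S=166.3261, (K−S)⁺=0.0000, hold=9.8260 ⇒ V=9.8260 continue | (k=4,j=4): S=214.7523, (K−S)⁺=0.0000, hold=1.9146 ⇒ V=1.9146 continue  boundary S*=77.2732
step 3: (k=3,j=0): S=87.8046, (K−S)⁺=61.2054, hold=61.2287 ⇒ V=61.2287 continue | (k=3,j=1): S=113.3691, (K−S)⁺=35.6409, hold=38.8836 ⇒ V=38.8836 continue | (k=3,j=2): S=146.3767, (K−S)⁺=2.6333, hold=18.7949 ⇒ V=18.7949 continue | (k=3,j=3): S=188.9945, (K−S)⁺=0.0000, hold=6.0663 ⇒ V=6.0663 continue  boundary S*=-
step 2: (k=2,j=0): S=99.7714, (K−S)⁺=49.2386, hold=50.5586 ⇒ V=50.5586 continue | (k=2,j=1): S=128.8200, (K−S)⁺=20.1900, hold=29.3156 ⇒ V=29.3156 continue | (k=2,j=2): S=166.3261, (K−S)⁺=0.0000, hold=12.7414 ⇒ V=12.7414 continue  boundary S*=-
step 1: (k=1,j=0): S=113.3691, (K−S)⁺=35.6409, hold=40.4265 ⇒ V=40.4265 continue | (k=1,j=1): S=146.3767, (K−S)⁺=2.6333, hold=21.4257 ⇒ V=21.4257 continue  boundary S*=-
step 0: (k=0,j=0): S=128.8200, (K−S)⁺=20.1900, hold=31.3711 ⇒ V=31.3711 continue  boundary S*=-

price = 31.3711
boundary = - - - - 77.2732 87.8046 99.7714 113.3691 128.8200
tree:
31.3711
40.4265 21.4257
50.5586 29.3156 12.7414
61.2287 38.8836 18.7949 6.0663
71.7368 49.7676 26.9336 9.8260 1.9146
81.0051 61.2054 37.2384 15.5877 3.4654 0.2003
89.1617 71.7368 49.2386 24.0448 6.2553 0.3814 0.0000
96.3400 81.0051 61.2054 35.6409 11.2571 0.7262 0.0000 0.0000
102.6574 89.1617 71.7368 49.2386 20.1900 1.3829 0.0000 0.0000 0.0000
108.2170 96.3400 81.0051 61.2054 35.6409 2.6333 0.0000 0.0000 0.0000 0.0000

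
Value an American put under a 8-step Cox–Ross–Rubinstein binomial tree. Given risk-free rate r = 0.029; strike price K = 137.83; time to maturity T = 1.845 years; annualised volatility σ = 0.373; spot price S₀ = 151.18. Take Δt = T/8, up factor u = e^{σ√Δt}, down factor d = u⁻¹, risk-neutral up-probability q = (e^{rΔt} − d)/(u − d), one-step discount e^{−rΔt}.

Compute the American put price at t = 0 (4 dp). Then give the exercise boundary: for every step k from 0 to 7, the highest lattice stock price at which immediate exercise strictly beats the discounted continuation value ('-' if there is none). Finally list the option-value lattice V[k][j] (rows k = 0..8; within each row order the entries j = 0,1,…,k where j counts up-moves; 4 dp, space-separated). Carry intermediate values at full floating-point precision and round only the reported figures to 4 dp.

price = 19.9163
boundary = - - - - 73.8445 88.3308 73.8445 88.3308
tree:
19.9163
28.0150 11.2099
38.2449 17.0581 4.8781
50.4403 25.2513 8.2064 1.2531
63.9855 36.1215 13.5445 2.3982 0.0000
76.0960 49.4992 21.7858 4.5897 0.0000 0.0000
86.2204 63.9855 33.7789 8.7837 0.0000 0.0000 0.0000
94.6844 76.0960 49.4992 16.8102 0.0000 0.0000 0.0000 0.0000
101.7603 86.2204 63.9855 32.1711 0.0000 0.0000 0.0000 0.0000 0.0000

Δt=0.23062, u=1.19617, d=0.83600, q=0.47397, disc=e^(-rΔt)=0.99333
k=8 terminal: V=max(K-S,0) → 101.7603 86.2204 63.9855 32.1711 0.0000 0.0000 0.0000 0.0000 0.0000
k=7: j=0 S=43.1456 intr=94.6844 cont=93.7657 V=94.6844[EX]; j=1 S=61.7340 intr=76.0960 cont=75.1773 V=76.0960[EX]; j=2 S=88.3308 intr=49.4992 cont=48.5804 V=49.4992[EX]; j=3 S=126.3864 intr=11.4436 cont=16.8102 V=16.8102[hold]; j=4 S=180.8375 intr=0.0000 cont=0.0000 V=0.0000[hold]; j=5 S=258.7477 intr=0.0000 cont=0.0000 V=0.0000[hold]; j=6 S=370.2240 intr=0.0000 cont=0.0000 V=0.0000[hold]; j=7 S=529.7276 intr=0.0000 cont=0.0000 V=0.0000[hold]  S*(7)=88.3308
k=6: j=0 S=51.6096 intr=86.2204 cont=85.3017 V=86.2204[EX]; j=1 S=73.8445 intr=63.9855 cont=63.0667 V=63.9855[EX]; j=2 S=105.6589 intr=32.1711 cont=33.7789 V=33.7789[hold]; j=3 S=151.1800 intr=0.0000 cont=8.7837 V=8.7837[hold]; j=4 S=216.3129 intr=0.0000 cont=0.0000 V=0.0000[hold]; j=5 S=309.5070 intr=0.0000 cont=0.0000 V=0.0000[hold]; j=6 S=442.8520 intr=0.0000 cont=0.0000 V=0.0000[hold]  S*(6)=73.8445
k=5: j=0 S=61.7340 intr=76.0960 cont=75.1773 V=76.0960[EX]; j=1 S=88.3308 intr=49.4992 cont=49.3374 V=49.4992[EX]; j=2 S=126.3864 intr=11.4436 cont=21.7858 V=21.7858[hold]; j=3 S=180.8375 intr=0.0000 cont=4.5897 V=4.5897[hold]; j=4 S=258.7477 intr=0.0000 cont=0.0000 V=0.0000[hold]; j=5 S=370.2240 intr=0.0000 cont=0.0000 V=0.0000[hold]  S*(5)=88.3308
k=4: j=0 S=73.8445 intr=63.9855 cont=63.0667 V=63.9855[EX]; j=1 S=105.6589 intr=32.1711 cont=36.1215 V=36.1215[hold]; j=2 S=151.1800 intr=0.0000 cont=13.5445 V=13.5445[hold]; j=3 S=216.3129 intr=0.0000 cont=2.3982 V=2.3982[hold]; j=4 S=309.5070 intr=0.0000 cont=0.0000 V=0.0000[hold]  S*(4)=73.8445
k=3: j=0 S=88.3308 intr=49.4992 cont=50.4403 V=50.4403[hold]; j=1 S=126.3864 intr=11.4436 cont=25.2513 V=25.2513[hold]; j=2 S=180.8375 intr=0.0000 cont=8.2064 V=8.2064[hold]; j=3 S=258.7477 intr=0.0000 cont=1.2531 V=1.2531[hold]  S*(3)=-
k=2: j=0 S=105.6589 intr=32.1711 cont=38.2449 V=38.2449[hold]; j=1 S=151.1800 intr=0.0000 cont=17.0581 V=17.0581[hold]; j=2 S=216.3129 intr=0.0000 cont=4.8781 V=4.8781[hold]  S*(2)=-
k=1: j=0 S=126.3864 intr=11.4436 cont=28.0150 V=28.0150[hold]; j=1 S=180.8375 intr=0.0000 cont=11.2099 V=11.2099[hold]  S*(1)=-
k=0: j=0 S=151.1800 intr=0.0000 cont=19.9163 V=19.9163[hold]  S*(0)=-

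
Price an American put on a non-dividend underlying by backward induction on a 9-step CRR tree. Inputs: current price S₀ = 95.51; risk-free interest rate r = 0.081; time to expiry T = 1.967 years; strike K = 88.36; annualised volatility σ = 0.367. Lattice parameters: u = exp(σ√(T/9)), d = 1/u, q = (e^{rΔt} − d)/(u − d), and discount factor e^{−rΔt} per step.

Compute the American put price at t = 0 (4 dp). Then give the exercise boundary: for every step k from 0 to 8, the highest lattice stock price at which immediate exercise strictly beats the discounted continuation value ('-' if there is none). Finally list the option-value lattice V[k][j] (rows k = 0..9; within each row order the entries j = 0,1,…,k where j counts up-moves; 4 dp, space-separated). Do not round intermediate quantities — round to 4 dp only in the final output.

Δt=0.21856  u=1.18717  d=0.84234  q=0.50901  discount=0.98245
step 9 (expiry): payoffs max(K−S,0) = 67.9693 59.6219 47.8573 31.2765 7.9082 0.0000 0.0000 0.0000 0.0000 0.0000
step 8: (k=8,j=0): S=24.2073, (K−S)⁺=64.1527, hold=62.6023 ⇒ V=64.1527 exercise | (k=8,j=1): S=34.1171, (K−S)⁺=54.2429, hold=52.6925 ⇒ V=54.2429 exercise | (k=8,j=2): S=48.0836, (K−S)⁺=40.2764, hold=38.7259 ⇒ V=40.2764 exercise | (k=8,j=3): S=67.7678, (K−S)⁺=20.5922, hold=19.0418 ⇒ V=20.5922 exercise | (k=8,j=4): S=95.5100, (K−S)⁺=0.0000, hold=3.8147 ⇒ V=3.8147 continue | (k=8,j=5): S=134.6092, (K−S)⁺=0.0000, hold=0.0000 ⇒ V=0.0000 continue | (k=8,j=6): S=189.7144, (K−S)⁺=0.0000, hold=0.0000 ⇒ V=0.0000 continue | (k=8,j=7): S=267.3782, (K−S)⁺=0.0000, hold=0.0000 ⇒ V=0.0000 continue | (k=8,j=8): S=376.8355, (K−S)⁺=0.0000, hold=0.0000 ⇒ V=0.0000 continue  boundary S*=67.7678
step 7: (k=7,j=0): S=28.7381, (K−S)⁺=59.6219, hold=58.0714 ⇒ V=59.6219 exercise | (k=7,j=1): S=40.5027, (K−S)⁺=47.8573, hold=46.3068 ⇒ V=47.8573 exercise | (k=7,j=2): S=57.0835, (K−S)⁺=31.2765, hold=29.7261 ⇒ V=31.2765 exercise | (k=7,j=3): S=80.4518, (K−S)⁺=7.9082, hold=11.8409 ⇒ V=11.8409 continue | (k=7,j=4): S=113.3866, (K−S)⁺=0.0000, hold=1.8401 ⇒ V=1.8401 continue | (k=7,j=5): S=159.8039, (K−S)⁺=0.0000, hold=0.0000 ⇒ V=0.0000 continue | (k=7,j=6): S=225.2232, (K−S)⁺=0.0000, hold=0.0000 ⇒ V=0.0000 continue | (k=7,j=7): S=317.4234, (K−S)⁺=0.0000, hold=0.0000 ⇒ V=0.0000 continue  boundary S*=57.0835
step 6: (k=6,j=0): S=34.1171, (K−S)⁺=54.2429, hold=52.6925 ⇒ V=54.2429 exercise | (k=6,j=1): S=48.0836, (K−S)⁺=40.2764, hold=38.7259 ⇒ V=40.2764 exercise | (k=6,j=2): S=67.7678, (K−S)⁺=20.5922, hold=21.0084 ⇒ V=21.0084 continue | (k=6,j=3): S=95.5100, (K−S)⁺=0.0000, hold=6.6320 ⇒ V=6.6320 continue | (k=6,j=4): S=134.6092, (K−S)⁺=0.0000, hold=0.8876 ⇒ V=0.8876 continue | (k=6,j=5): S=189.7144, (K−S)⁺=0.0000, hold=0.0000 ⇒ V=0.0000 continue | (k=6,j=6): S=267.3782, (K−S)⁺=0.0000, hold=0.0000 ⇒ V=0.0000 continue  boundary S*=48.0836
step 5: (k=5,j=0): S=40.5027, (K−S)⁺=47.8573, hold=46.3068 ⇒ V=47.8573 exercise | (k=5,j=1): S=57.0835, (K−S)⁺=31.2765, hold=29.9342 ⇒ V=31.2765 exercise | (k=5,j=2): S=80.4518, (K−S)⁺=7.9082, hold=13.4505 ⇒ V=13.4505 continue | (k=5,j=3): S=113.3866, (K−S)⁺=0.0000, hold=3.6430 ⇒ V=3.6430 continue | (k=5,j=4): S=159.8039, (K−S)⁺=0.0000, hold=0.4282 ⇒ V=0.4282 continue | (k=5,j=5): S=225.2232, (K−S)⁺=0.0000, hold=0.0000 ⇒ V=0.0000 continue  boundary S*=57.0835
step 4: (k=4,j=0): S=48.0836, (K−S)⁺=40.2764, hold=38.7259 ⇒ V=40.2764 exercise | (k=4,j=1): S=67.7678, (K−S)⁺=20.5922, hold=21.8133 ⇒ V=21.8133 continue | (k=4,j=2): S=95.5100, (K−S)⁺=0.0000, hold=8.3100 ⇒ V=8.3100 continue | (k=4,j=3): S=134.6092, (K−S)⁺=0.0000, hold=1.9714 ⇒ V=1.9714 continue | (k=4,j=4): S=189.7144, (K−S)⁺=0.0000, hold=0.2065 ⇒ V=0.2065 continue  boundary S*=48.0836
step 3: (k=3,j=0): S=57.0835, (K−S)⁺=31.2765, hold=30.3367 ⇒ V=31.2765 exercise | (k=3,j=1): S=80.4518, (K−S)⁺=7.9082, hold=14.6779 ⇒ V=14.6779 continue | (k=3,j=2): S=113.3866, (K−S)⁺=0.0000, hold=4.9944 ⇒ V=4.9944 continue | (k=3,j=3): S=159.8039, (K−S)⁺=0.0000, hold=1.0543 ⇒ V=1.0543 continue  boundary S*=57.0835
step 2: (k=2,j=0): S=67.7678, (K−S)⁺=20.5922, hold=22.4271 ⇒ V=22.4271 continue | (k=2,j=1): S=95.5100, (K−S)⁺=0.0000, hold=9.5779 ⇒ V=9.5779 continue | (k=2,j=2): S=134.6092, (K−S)⁺=0.0000, hold=2.9364 ⇒ V=2.9364 continue  boundary S*=-
step 1: (k=1,j=0): S=80.4518, (K−S)⁺=7.9082, hold=15.6080 ⇒ V=15.6080 continue | (k=1,j=1): S=113.3866, (K−S)⁺=0.0000, hold=6.0886 ⇒ V=6.0886 continue  boundary S*=-
step 0: (k=0,j=0): S=95.5100, (K−S)⁺=0.0000, hold=10.5737 ⇒ V=10.5737 continue  boundary S*=-

price = 10.5737
boundary = - - - 57.0835 48.0836 57.0835 48.0836 57.0835 67.7678
tree:
10.5737
15.6080 6.0886
22.4271 9.5779 2.9364
31.2765 14.6779 4.9944 1.0543
40.2764 21.8133 8.3100 1.9714 0.2065
47.8573 31.2765 13.4505 3.6430 0.4282 0.0000
54.2429 40.2764 21.0084 6.6320 0.8876 0.0000 0.0000
59.6219 47.8573 31.2765 11.8409 1.8401 0.0000 0.0000 0.0000
64.1527 54.2429 40.2764 20.5922 3.8147 0.0000 0.0000 0.0000 0.0000
67.9693 59.6219 47.8573 31.2765 7.9082 0.0000 0.0000 0.0000 0.0000 0.0000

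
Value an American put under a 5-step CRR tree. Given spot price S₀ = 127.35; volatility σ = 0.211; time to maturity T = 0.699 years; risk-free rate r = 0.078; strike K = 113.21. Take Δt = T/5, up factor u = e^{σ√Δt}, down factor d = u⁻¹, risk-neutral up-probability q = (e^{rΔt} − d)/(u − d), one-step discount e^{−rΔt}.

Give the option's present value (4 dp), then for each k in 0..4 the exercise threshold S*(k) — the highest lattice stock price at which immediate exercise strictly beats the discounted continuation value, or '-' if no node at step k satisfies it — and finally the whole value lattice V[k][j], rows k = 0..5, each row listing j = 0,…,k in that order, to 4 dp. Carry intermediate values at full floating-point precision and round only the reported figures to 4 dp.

price = 1.9376
boundary = - - - 100.5104 92.8856
tree:
1.9376
3.7399 0.4999
7.0265 1.1222 0.0000
12.6996 2.5195 0.0000 0.0000
20.3244 5.6566 0.0000 0.0000 0.0000
27.3707 12.6996 0.0000 0.0000 0.0000 0.0000

params: Δt=0.13980 u=1.08209 d=0.92414 q=0.54970 e^(-rΔt)=0.98915
t_5 payoffs: 27.3707 12.6996 0.0000 0.0000 0.0000 0.0000
t_4: node(4,0) S=92.8856 payoff=20.3244 vs cont=19.0966 → 20.3244 [stop]  node(4,1) S=108.7611 payoff=4.4489 vs cont=5.6566 → 5.6566 [wait]  node(4,2) S=127.3500 payoff=0.0000 vs cont=0.0000 → 0.0000 [wait]  node(4,3) S=149.1160 payoff=0.0000 vs cont=0.0000 → 0.0000 [wait]  node(4,4) S=174.6021 payoff=0.0000 vs cont=0.0000 → 0.0000 [wait]  ⇒ S*(4)=92.8856
t_3: node(3,0) S=100.5104 payoff=12.6996 vs cont=12.1285 → 12.6996 [stop]  node(3,1) S=117.6891 payoff=0.0000 vs cont=2.5195 → 2.5195 [wait]  node(3,2) S=137.8039 payoff=0.0000 vs cont=0.0000 → 0.0000 [wait]  node(3,3) S=161.3566 payoff=0.0000 vs cont=0.0000 → 0.0000 [wait]  ⇒ S*(3)=100.5104
t_2: node(2,0) S=108.7611 payoff=4.4489 vs cont=7.0265 → 7.0265 [wait]  node(2,1) S=127.3500 payoff=0.0000 vs cont=1.1222 → 1.1222 [wait]  node(2,2) S=149.1160 payoff=0.0000 vs cont=0.0000 → 0.0000 [wait]  ⇒ S*(2)=-
t_1: node(1,0) S=117.6891 payoff=0.0000 vs cont=3.7399 → 3.7399 [wait]  node(1,1) S=137.8039 payoff=0.0000 vs cont=0.4999 → 0.4999 [wait]  ⇒ S*(1)=-
t_0: node(0,0) S=127.3500 payoff=0.0000 vs cont=1.9376 → 1.9376 [wait]  ⇒ S*(0)=-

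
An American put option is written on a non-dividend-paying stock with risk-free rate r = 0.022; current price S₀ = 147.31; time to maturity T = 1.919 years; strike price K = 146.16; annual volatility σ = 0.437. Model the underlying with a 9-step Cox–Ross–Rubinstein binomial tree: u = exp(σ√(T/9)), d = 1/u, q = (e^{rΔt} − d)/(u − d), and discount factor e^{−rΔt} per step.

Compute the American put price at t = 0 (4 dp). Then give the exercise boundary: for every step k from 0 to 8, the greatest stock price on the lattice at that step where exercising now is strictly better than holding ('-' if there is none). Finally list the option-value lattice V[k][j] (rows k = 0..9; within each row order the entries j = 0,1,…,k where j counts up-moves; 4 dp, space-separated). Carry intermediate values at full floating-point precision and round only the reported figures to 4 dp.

Δt=0.21322  u=1.22359  d=0.81727  q=0.46130  discount=0.99532
step 9 (expiry): payoffs max(K−S,0) = 122.1988 110.2859 92.4503 65.7473 25.7684 0.0000 0.0000 0.0000 0.0000 0.0000
step 8: (k=8,j=0): S=29.3187, (K−S)⁺=116.8413, hold=116.1573 ⇒ V=116.8413 exercise | (k=8,j=1): S=43.8952, (K−S)⁺=102.2648, hold=101.5808 ⇒ V=102.2648 exercise | (k=8,j=2): S=65.7187, (K−S)⁺=80.4413, hold=79.7573 ⇒ V=80.4413 exercise | (k=8,j=3): S=98.3922, (K−S)⁺=47.7678, hold=47.0838 ⇒ V=47.7678 exercise | (k=8,j=4): S=147.3100, (K−S)⁺=0.0000, hold=13.8166 ⇒ V=13.8166 continue | (k=8,j=5): S=220.5484, (K−S)⁺=0.0000, hold=0.0000 ⇒ V=0.0000 continue | (k=8,j=6): S=330.1990, (K−S)⁺=0.0000, hold=0.0000 ⇒ V=0.0000 continue | (k=8,j=7): S=494.3648, (K−S)⁺=0.0000, hold=0.0000 ⇒ V=0.0000 continue | (k=8,j=8): S=740.1493, (K−S)⁺=0.0000, hold=0.0000 ⇒ V=0.0000 continue  boundary S*=98.3922
step 7: (k=7,j=0): S=35.8741, (K−S)⁺=110.2859, hold=109.6019 ⇒ V=110.2859 exercise | (k=7,j=1): S=53.7097, (K−S)⁺=92.4503, hold=91.7663 ⇒ V=92.4503 exercise | (k=7,j=2): S=80.4127, (K−S)⁺=65.7473, hold=65.0633 ⇒ V=65.7473 exercise | (k=7,j=3): S=120.3916, (K−S)⁺=25.7684, hold=31.9560 ⇒ V=31.9560 continue | (k=7,j=4): S=180.2470, (K−S)⁺=0.0000, hold=7.4082 ⇒ V=7.4082 continue | (k=7,j=5): S=269.8609, (K−S)⁺=0.0000, hold=0.0000 ⇒ V=0.0000 continue | (k=7,j=6): S=404.0282, (K−S)⁺=0.0000, hold=0.0000 ⇒ V=0.0000 continue | (k=7,j=7): S=604.8998, (K−S)⁺=0.0000, hold=0.0000 ⇒ V=0.0000 continue  boundary S*=80.4127
step 6: (k=6,j=0): S=43.8952, (K−S)⁺=102.2648, hold=101.5808 ⇒ V=102.2648 exercise | (k=6,j=1): S=65.7187, (K−S)⁺=80.4413, hold=79.7573 ⇒ V=80.4413 exercise | (k=6,j=2): S=98.3922, (K−S)⁺=47.7678, hold=49.9248 ⇒ V=49.9248 continue | (k=6,j=3): S=147.3100, (K−S)⁺=0.0000, hold=20.5357 ⇒ V=20.5357 continue | (k=6,j=4): S=220.5484, (K−S)⁺=0.0000, hold=3.9722 ⇒ V=3.9722 continue | (k=6,j=5): S=330.1990, (K−S)⁺=0.0000, hold=0.0000 ⇒ V=0.0000 continue | (k=6,j=6): S=494.3648, (K−S)⁺=0.0000, hold=0.0000 ⇒ V=0.0000 continue  boundary S*=65.7187
step 5: (k=5,j=0): S=53.7097, (K−S)⁺=92.4503, hold=91.7663 ⇒ V=92.4503 exercise | (k=5,j=1): S=80.4127, (K−S)⁺=65.7473, hold=66.0536 ⇒ V=66.0536 continue | (k=5,j=2): S=120.3916, (K−S)⁺=25.7684, hold=36.1976 ⇒ V=36.1976 continue | (k=5,j=3): S=180.2470, (K−S)⁺=0.0000, hold=12.8347 ⇒ V=12.8347 continue | (k=5,j=4): S=269.8609, (K−S)⁺=0.0000, hold=2.1298 ⇒ V=2.1298 continue | (k=5,j=5): S=404.0282, (K−S)⁺=0.0000, hold=0.0000 ⇒ V=0.0000 continue  boundary S*=53.7097
step 4: (k=4,j=0): S=65.7187, (K−S)⁺=80.4413, hold=79.8980 ⇒ V=80.4413 exercise | (k=4,j=1): S=98.3922, (K−S)⁺=47.7678, hold=52.0365 ⇒ V=52.0365 continue | (k=4,j=2): S=147.3100, (K−S)⁺=0.0000, hold=25.3014 ⇒ V=25.3014 continue | (k=4,j=3): S=220.5484, (K−S)⁺=0.0000, hold=7.8596 ⇒ V=7.8596 continue | (k=4,j=4): S=330.1990, (K−S)⁺=0.0000, hold=1.1420 ⇒ V=1.1420 continue  boundary S*=65.7187
step 3: (k=3,j=0): S=80.4127, (K−S)⁺=65.7473, hold=67.0232 ⇒ V=67.0232 continue | (k=3,j=1): S=120.3916, (K−S)⁺=25.7684, hold=39.5179 ⇒ V=39.5179 continue | (k=3,j=2): S=180.2470, (K−S)⁺=0.0000, hold=17.1748 ⇒ V=17.1748 continue | (k=3,j=3): S=269.8609, (K−S)⁺=0.0000, hold=4.7385 ⇒ V=4.7385 continue  boundary S*=-
step 2: (k=2,j=0): S=98.3922, (K−S)⁺=47.7678, hold=54.0809 ⇒ V=54.0809 continue | (k=2,j=1): S=147.3100, (K−S)⁺=0.0000, hold=29.0745 ⇒ V=29.0745 continue | (k=2,j=2): S=220.5484, (K−S)⁺=0.0000, hold=11.3845 ⇒ V=11.3845 continue  boundary S*=-
step 1: (k=1,j=0): S=120.3916, (K−S)⁺=25.7684, hold=42.3464 ⇒ V=42.3464 continue | (k=1,j=1): S=180.2470, (K−S)⁺=0.0000, hold=20.8163 ⇒ V=20.8163 continue  boundary S*=-
step 0: (k=0,j=0): S=147.3100, (K−S)⁺=0.0000, hold=32.2630 ⇒ V=32.2630 continue  boundary S*=-

price = 32.2630
boundary = - - - - 65.7187 53.7097 65.7187 80.4127 98.3922
tree:
32.2630
42.3464 20.8163
54.0809 29.0745 11.3845
67.0232 39.5179 17.1748 4.7385
80.4413 52.0365 25.3014 7.8596 1.1420
92.4503 66.0536 36.1976 12.8347 2.1298 0.0000
102.2648 80.4413 49.9248 20.5357 3.9722 0.0000 0.0000
110.2859 92.4503 65.7473 31.9560 7.4082 0.0000 0.0000 0.0000
116.8413 102.2648 80.4413 47.7678 13.8166 0.0000 0.0000 0.0000 0.0000
122.1988 110.2859 92.4503 65.7473 25.7684 0.0000 0.0000 0.0000 0.0000 0.0000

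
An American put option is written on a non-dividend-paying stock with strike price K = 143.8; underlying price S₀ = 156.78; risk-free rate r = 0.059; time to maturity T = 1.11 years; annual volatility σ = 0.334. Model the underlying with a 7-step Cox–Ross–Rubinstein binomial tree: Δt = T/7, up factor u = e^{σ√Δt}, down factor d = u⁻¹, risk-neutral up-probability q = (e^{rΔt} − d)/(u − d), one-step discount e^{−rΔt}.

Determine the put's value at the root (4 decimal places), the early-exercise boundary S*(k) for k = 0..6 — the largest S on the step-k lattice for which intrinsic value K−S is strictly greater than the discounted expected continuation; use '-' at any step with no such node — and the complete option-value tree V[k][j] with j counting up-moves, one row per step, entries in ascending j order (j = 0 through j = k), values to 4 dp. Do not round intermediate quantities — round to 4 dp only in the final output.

Δt=0.15857  u=1.14225  d=0.87546  q=0.50203  discount=0.99069
step 7 (expiry): payoffs max(K−S,0) = 82.0047 63.1731 38.6028 6.5449 0.0000 0.0000 0.0000 0.0000
step 6: (k=6,j=0): S=70.5859, (K−S)⁺=73.2141, hold=71.8750 ⇒ V=73.2141 exercise | (k=6,j=1): S=92.0963, (K−S)⁺=51.7037, hold=50.3646 ⇒ V=51.7037 exercise | (k=6,j=2): S=120.1618, (K−S)⁺=23.6382, hold=22.2991 ⇒ V=23.6382 exercise | (k=6,j=3): S=156.7800, (K−S)⁺=0.0000, hold=3.2288 ⇒ V=3.2288 continue | (k=6,j=4): S=204.5573, (K−S)⁺=0.0000, hold=0.0000 ⇒ V=0.0000 continue | (k=6,j=5): S=266.8942, (K−S)⁺=0.0000, hold=0.0000 ⇒ V=0.0000 continue | (k=6,j=6): S=348.2278, (K−S)⁺=0.0000, hold=0.0000 ⇒ V=0.0000 continue  boundary S*=120.1618
step 5: (k=5,j=0): S=80.6269, (K−S)⁺=63.1731, hold=61.8340 ⇒ V=63.1731 exercise | (k=5,j=1): S=105.1972, (K−S)⁺=38.6028, hold=37.2637 ⇒ V=38.6028 exercise | (k=5,j=2): S=137.2551, (K−S)⁺=6.5449, hold=13.2674 ⇒ V=13.2674 continue | (k=5,j=3): S=179.0824, (K−S)⁺=0.0000, hold=1.5929 ⇒ V=1.5929 continue | (k=5,j=4): S=233.6561, (K−S)⁺=0.0000, hold=0.0000 ⇒ V=0.0000 continue | (k=5,j=5): S=304.8606, (K−S)⁺=0.0000, hold=0.0000 ⇒ V=0.0000 continue  boundary S*=105.1972
step 4: (k=4,j=0): S=92.0963, (K−S)⁺=51.7037, hold=50.3646 ⇒ V=51.7037 exercise | (k=4,j=1): S=120.1618, (K−S)⁺=23.6382, hold=25.6426 ⇒ V=25.6426 continue | (k=4,j=2): S=156.7800, (K−S)⁺=0.0000, hold=7.3374 ⇒ V=7.3374 continue | (k=4,j=3): S=204.5573, (K−S)⁺=0.0000, hold=0.7858 ⇒ V=0.7858 continue | (k=4,j=4): S=266.8942, (K−S)⁺=0.0000, hold=0.0000 ⇒ V=0.0000 continue  boundary S*=92.0963
step 3: (k=3,j=0): S=105.1972, (K−S)⁺=38.6028, hold=38.2606 ⇒ V=38.6028 exercise | (k=3,j=1): S=137.2551, (K−S)⁺=6.5449, hold=16.2996 ⇒ V=16.2996 continue | (k=3,j=2): S=179.0824, (K−S)⁺=0.0000, hold=4.0106 ⇒ V=4.0106 continue | (k=3,j=3): S=233.6561, (K−S)⁺=0.0000, hold=0.3877 ⇒ V=0.3877 continue  boundary S*=105.1972
step 2: (k=2,j=0): S=120.1618, (K−S)⁺=23.6382, hold=27.1507 ⇒ V=27.1507 continue | (k=2,j=1): S=156.7800, (K−S)⁺=0.0000, hold=10.0358 ⇒ V=10.0358 continue | (k=2,j=2): S=204.5573, (K−S)⁺=0.0000, hold=2.1714 ⇒ V=2.1714 continue  boundary S*=-
step 1: (k=1,j=0): S=137.2551, (K−S)⁺=6.5449, hold=18.3857 ⇒ V=18.3857 continue | (k=1,j=1): S=179.0824, (K−S)⁺=0.0000, hold=6.0309 ⇒ V=6.0309 continue  boundary S*=-
step 0: (k=0,j=0): S=156.7800, (K−S)⁺=0.0000, hold=12.0698 ⇒ V=12.0698 continue  boundary S*=-

price = 12.0698
boundary = - - - 105.1972 92.0963 105.1972 120.1618
tree:
12.0698
18.3857 6.0309
27.1507 10.0358 2.1714
38.6028 16.2996 4.0106 0.3877
51.7037 25.6426 7.3374 0.7858 0.0000
63.1731 38.6028 13.2674 1.5929 0.0000 0.0000
73.2141 51.7037 23.6382 3.2288 0.0000 0.0000 0.0000
82.0047 63.1731 38.6028 6.5449 0.0000 0.0000 0.0000 0.0000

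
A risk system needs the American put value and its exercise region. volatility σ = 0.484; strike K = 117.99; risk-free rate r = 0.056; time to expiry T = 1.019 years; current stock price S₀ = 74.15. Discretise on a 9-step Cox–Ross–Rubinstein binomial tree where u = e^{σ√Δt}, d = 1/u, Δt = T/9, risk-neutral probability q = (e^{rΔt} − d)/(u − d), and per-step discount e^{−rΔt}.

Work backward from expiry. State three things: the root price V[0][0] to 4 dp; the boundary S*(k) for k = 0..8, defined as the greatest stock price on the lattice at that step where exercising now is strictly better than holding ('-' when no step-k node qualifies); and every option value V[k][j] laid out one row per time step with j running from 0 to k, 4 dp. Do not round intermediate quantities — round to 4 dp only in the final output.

price = 44.9611
boundary = - 63.0061 53.5370 63.0061 74.1500 63.0061 74.1500 87.2649 74.1500
tree:
44.9611
54.9839 34.6486
64.4530 44.3711 24.5261
72.4990 54.9839 33.4088 15.1833
79.3358 64.4530 43.8400 22.4984 7.4226
85.1451 72.4990 54.9839 32.1406 12.3019 2.2102
90.0813 79.3358 64.4530 43.8400 19.8330 4.2678 0.0000
94.2757 85.1451 72.4990 54.9839 30.7251 8.2407 0.0000 0.0000
97.8397 90.0813 79.3358 64.4530 43.8400 15.9122 0.0000 0.0000 0.0000
100.8681 94.2757 85.1451 72.4990 54.9839 30.7251 0.0000 0.0000 0.0000 0.0000

params: Δt=0.11322 u=1.17687 d=0.84971 q=0.47882 e^(-rΔt)=0.99368
t_9 payoffs: 100.8681 94.2757 85.1451 72.4990 54.9839 30.7251 0.0000 0.0000 0.0000 0.0000
t_8: node(8,0) S=20.1503 payoff=97.8397 vs cont=97.0939 → 97.8397 [stop]  node(8,1) S=27.9087 payoff=90.0813 vs cont=89.3356 → 90.0813 [stop]  node(8,2) S=38.6542 payoff=79.3358 vs cont=78.5901 → 79.3358 [stop]  node(8,3) S=53.5370 payoff=64.4530 vs cont=63.7073 → 64.4530 [stop]  node(8,4) S=74.1500 payoff=43.8400 vs cont=43.0943 → 43.8400 [stop]  node(8,5) S=102.6995 payoff=15.2905 vs cont=15.9122 → 15.9122 [wait]  node(8,6) S=142.2413 payoff=0.0000 vs cont=0.0000 → 0.0000 [wait]  node(8,7) S=197.0077 payoff=0.0000 vs cont=0.0000 → 0.0000 [wait]  node(8,8) S=272.8604 payoff=0.0000 vs cont=0.0000 → 0.0000 [wait]  ⇒ S*(8)=74.1500
t_7: node(7,0) S=23.7143 payoff=94.2757 vs cont=93.5300 → 94.2757 [stop]  node(7,1) S=32.8449 payoff=85.1451 vs cont=84.3994 → 85.1451 [stop]  node(7,2) S=45.4910 payoff=72.4990 vs cont=71.7533 → 72.4990 [stop]  node(7,3) S=63.0061 payoff=54.9839 vs cont=54.2382 → 54.9839 [stop]  node(7,4) S=87.2649 payoff=30.7251 vs cont=30.2751 → 30.7251 [stop]  node(7,5) S=120.8641 payoff=0.0000 vs cont=8.2407 → 8.2407 [wait]  node(7,6) S=167.3996 payoff=0.0000 vs cont=0.0000 → 0.0000 [wait]  node(7,7) S=231.8525 payoff=0.0000 vs cont=0.0000 → 0.0000 [wait]  ⇒ S*(7)=87.2649
t_6: node(6,0) S=27.9087 payoff=90.0813 vs cont=89.3356 → 90.0813 [stop]  node(6,1) S=38.6542 payoff=79.3358 vs cont=78.5901 → 79.3358 [stop]  node(6,2) S=53.5370 payoff=64.4530 vs cont=63.7073 → 64.4530 [stop]  node(6,3) S=74.1500 payoff=43.8400 vs cont=43.0943 → 43.8400 [stop]  node(6,4) S=102.6995 payoff=15.2905 vs cont=19.8330 → 19.8330 [wait]  node(6,5) S=142.2413 payoff=0.0000 vs cont=4.2678 → 4.2678 [wait]  node(6,6) S=197.0077 payoff=0.0000 vs cont=0.0000 → 0.0000 [wait]  ⇒ S*(6)=74.1500
t_5: node(5,0) S=32.8449 payoff=85.1451 vs cont=84.3994 → 85.1451 [stop]  node(5,1) S=45.4910 payoff=72.4990 vs cont=71.7533 → 72.4990 [stop]  node(5,2) S=63.0061 payoff=54.9839 vs cont=54.2382 → 54.9839 [stop]  node(5,3) S=87.2649 payoff=30.7251 vs cont=32.1406 → 32.1406 [wait]  node(5,4) S=120.8641 payoff=0.0000 vs cont=12.3019 → 12.3019 [wait]  node(5,5) S=167.3996 payoff=0.0000 vs cont=2.2102 → 2.2102 [wait]  ⇒ S*(5)=63.0061
t_4: node(4,0) S=38.6542 payoff=79.3358 vs cont=78.5901 → 79.3358 [stop]  node(4,1) S=53.5370 payoff=64.4530 vs cont=63.7073 → 64.4530 [stop]  node(4,2) S=74.1500 payoff=43.8400 vs cont=43.7678 → 43.8400 [stop]  node(4,3) S=102.6995 payoff=15.2905 vs cont=22.4984 → 22.4984 [wait]  node(4,4) S=142.2413 payoff=0.0000 vs cont=7.4226 → 7.4226 [wait]  ⇒ S*(4)=74.1500
t_3: node(3,0) S=45.4910 payoff=72.4990 vs cont=71.7533 → 72.4990 [stop]  node(3,1) S=63.0061 payoff=54.9839 vs cont=54.2382 → 54.9839 [stop]  node(3,2) S=87.2649 payoff=30.7251 vs cont=33.4088 → 33.4088 [wait]  node(3,3) S=120.8641 payoff=0.0000 vs cont=15.1833 → 15.1833 [wait]  ⇒ S*(3)=63.0061
t_2: node(2,0) S=53.5370 payoff=64.4530 vs cont=63.7073 → 64.4530 [stop]  node(2,1) S=74.1500 payoff=43.8400 vs cont=44.3711 → 44.3711 [wait]  node(2,2) S=102.6995 payoff=15.2905 vs cont=24.5261 → 24.5261 [wait]  ⇒ S*(2)=53.5370
t_1: node(1,0) S=63.0061 payoff=54.9839 vs cont=54.4909 → 54.9839 [stop]  node(1,1) S=87.2649 payoff=30.7251 vs cont=34.6486 → 34.6486 [wait]  ⇒ S*(1)=63.0061
t_0: node(0,0) S=74.1500 payoff=43.8400 vs cont=44.9611 → 44.9611 [wait]  ⇒ S*(0)=-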